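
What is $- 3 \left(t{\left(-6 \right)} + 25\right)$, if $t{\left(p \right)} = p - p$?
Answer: $-75$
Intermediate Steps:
$t{\left(p \right)} = 0$
$- 3 \left(t{\left(-6 \right)} + 25\right) = - 3 \left(0 + 25\right) = \left(-3\right) 25 = -75$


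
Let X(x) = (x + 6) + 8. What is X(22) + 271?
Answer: 307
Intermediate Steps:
X(x) = 14 + x (X(x) = (6 + x) + 8 = 14 + x)
X(22) + 271 = (14 + 22) + 271 = 36 + 271 = 307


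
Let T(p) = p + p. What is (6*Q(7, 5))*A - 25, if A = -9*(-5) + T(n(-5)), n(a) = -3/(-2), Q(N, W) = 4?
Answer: 1127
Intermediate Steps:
n(a) = 3/2 (n(a) = -3*(-½) = 3/2)
T(p) = 2*p
A = 48 (A = -9*(-5) + 2*(3/2) = 45 + 3 = 48)
(6*Q(7, 5))*A - 25 = (6*4)*48 - 25 = 24*48 - 25 = 1152 - 25 = 1127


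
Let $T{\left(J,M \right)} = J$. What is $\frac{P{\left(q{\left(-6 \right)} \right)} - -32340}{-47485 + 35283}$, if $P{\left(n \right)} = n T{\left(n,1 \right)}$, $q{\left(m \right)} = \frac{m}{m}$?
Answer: $- \frac{32341}{12202} \approx -2.6505$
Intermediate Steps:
$q{\left(m \right)} = 1$
$P{\left(n \right)} = n^{2}$ ($P{\left(n \right)} = n n = n^{2}$)
$\frac{P{\left(q{\left(-6 \right)} \right)} - -32340}{-47485 + 35283} = \frac{1^{2} - -32340}{-47485 + 35283} = \frac{1 + 32340}{-12202} = 32341 \left(- \frac{1}{12202}\right) = - \frac{32341}{12202}$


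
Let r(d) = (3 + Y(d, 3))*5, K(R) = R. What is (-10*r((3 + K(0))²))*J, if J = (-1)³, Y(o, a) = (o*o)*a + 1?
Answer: 12350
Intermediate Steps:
Y(o, a) = 1 + a*o² (Y(o, a) = o²*a + 1 = a*o² + 1 = 1 + a*o²)
r(d) = 20 + 15*d² (r(d) = (3 + (1 + 3*d²))*5 = (4 + 3*d²)*5 = 20 + 15*d²)
J = -1
(-10*r((3 + K(0))²))*J = -10*(20 + 15*((3 + 0)²)²)*(-1) = -10*(20 + 15*(3²)²)*(-1) = -10*(20 + 15*9²)*(-1) = -10*(20 + 15*81)*(-1) = -10*(20 + 1215)*(-1) = -10*1235*(-1) = -12350*(-1) = 12350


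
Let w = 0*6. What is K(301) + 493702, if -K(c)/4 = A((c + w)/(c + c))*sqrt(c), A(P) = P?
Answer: 493702 - 2*sqrt(301) ≈ 4.9367e+5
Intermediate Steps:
w = 0
K(c) = -2*sqrt(c) (K(c) = -4*(c + 0)/(c + c)*sqrt(c) = -4*c/((2*c))*sqrt(c) = -4*c*(1/(2*c))*sqrt(c) = -2*sqrt(c))
K(301) + 493702 = -2*sqrt(301) + 493702 = 493702 - 2*sqrt(301)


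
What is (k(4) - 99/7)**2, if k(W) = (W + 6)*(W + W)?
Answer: 212521/49 ≈ 4337.2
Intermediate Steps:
k(W) = 2*W*(6 + W) (k(W) = (6 + W)*(2*W) = 2*W*(6 + W))
(k(4) - 99/7)**2 = (2*4*(6 + 4) - 99/7)**2 = (2*4*10 - 99*1/7)**2 = (80 - 99/7)**2 = (461/7)**2 = 212521/49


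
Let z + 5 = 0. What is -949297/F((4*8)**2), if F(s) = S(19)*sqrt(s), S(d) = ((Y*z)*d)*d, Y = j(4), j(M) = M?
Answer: 49963/12160 ≈ 4.1088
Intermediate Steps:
z = -5 (z = -5 + 0 = -5)
Y = 4
S(d) = -20*d**2 (S(d) = ((4*(-5))*d)*d = (-20*d)*d = -20*d**2)
F(s) = -7220*sqrt(s) (F(s) = (-20*19**2)*sqrt(s) = (-20*361)*sqrt(s) = -7220*sqrt(s))
-949297/F((4*8)**2) = -949297/((-7220*sqrt((4*8)**2))) = -949297/((-7220*sqrt(32**2))) = -949297/((-7220*sqrt(1024))) = -949297/((-7220*32)) = -949297/(-231040) = -949297*(-1/231040) = 49963/12160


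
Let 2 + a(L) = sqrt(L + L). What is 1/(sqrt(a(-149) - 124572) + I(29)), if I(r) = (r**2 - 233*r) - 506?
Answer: -1/(6422 - sqrt(-124574 + I*sqrt(298))) ≈ -0.00015525 - 8.5323e-6*I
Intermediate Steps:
a(L) = -2 + sqrt(2)*sqrt(L) (a(L) = -2 + sqrt(L + L) = -2 + sqrt(2*L) = -2 + sqrt(2)*sqrt(L))
I(r) = -506 + r**2 - 233*r
1/(sqrt(a(-149) - 124572) + I(29)) = 1/(sqrt((-2 + sqrt(2)*sqrt(-149)) - 124572) + (-506 + 29**2 - 233*29)) = 1/(sqrt((-2 + sqrt(2)*(I*sqrt(149))) - 124572) + (-506 + 841 - 6757)) = 1/(sqrt((-2 + I*sqrt(298)) - 124572) - 6422) = 1/(sqrt(-124574 + I*sqrt(298)) - 6422) = 1/(-6422 + sqrt(-124574 + I*sqrt(298)))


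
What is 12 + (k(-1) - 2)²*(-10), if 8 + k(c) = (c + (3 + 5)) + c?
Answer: -148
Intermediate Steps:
k(c) = 2*c (k(c) = -8 + ((c + (3 + 5)) + c) = -8 + ((c + 8) + c) = -8 + ((8 + c) + c) = -8 + (8 + 2*c) = 2*c)
12 + (k(-1) - 2)²*(-10) = 12 + (2*(-1) - 2)²*(-10) = 12 + (-2 - 2)²*(-10) = 12 + (-4)²*(-10) = 12 + 16*(-10) = 12 - 160 = -148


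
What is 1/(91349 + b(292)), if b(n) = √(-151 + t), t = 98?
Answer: 91349/8344639854 - I*√53/8344639854 ≈ 1.0947e-5 - 8.7243e-10*I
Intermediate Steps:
b(n) = I*√53 (b(n) = √(-151 + 98) = √(-53) = I*√53)
1/(91349 + b(292)) = 1/(91349 + I*√53)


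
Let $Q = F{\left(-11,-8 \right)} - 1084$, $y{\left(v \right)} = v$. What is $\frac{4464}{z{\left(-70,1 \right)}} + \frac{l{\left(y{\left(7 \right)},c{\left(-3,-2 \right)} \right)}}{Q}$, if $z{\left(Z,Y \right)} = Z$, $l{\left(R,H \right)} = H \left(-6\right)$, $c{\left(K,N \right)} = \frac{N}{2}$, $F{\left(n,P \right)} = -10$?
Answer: $- \frac{1221009}{19145} \approx -63.777$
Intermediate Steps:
$c{\left(K,N \right)} = \frac{N}{2}$ ($c{\left(K,N \right)} = N \frac{1}{2} = \frac{N}{2}$)
$l{\left(R,H \right)} = - 6 H$
$Q = -1094$ ($Q = -10 - 1084 = -1094$)
$\frac{4464}{z{\left(-70,1 \right)}} + \frac{l{\left(y{\left(7 \right)},c{\left(-3,-2 \right)} \right)}}{Q} = \frac{4464}{-70} + \frac{\left(-6\right) \frac{1}{2} \left(-2\right)}{-1094} = 4464 \left(- \frac{1}{70}\right) + \left(-6\right) \left(-1\right) \left(- \frac{1}{1094}\right) = - \frac{2232}{35} + 6 \left(- \frac{1}{1094}\right) = - \frac{2232}{35} - \frac{3}{547} = - \frac{1221009}{19145}$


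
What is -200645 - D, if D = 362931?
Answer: -563576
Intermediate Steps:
-200645 - D = -200645 - 1*362931 = -200645 - 362931 = -563576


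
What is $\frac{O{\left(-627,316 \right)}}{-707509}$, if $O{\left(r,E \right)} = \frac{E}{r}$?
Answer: $\frac{316}{443608143} \approx 7.1234 \cdot 10^{-7}$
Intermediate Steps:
$\frac{O{\left(-627,316 \right)}}{-707509} = \frac{316 \frac{1}{-627}}{-707509} = 316 \left(- \frac{1}{627}\right) \left(- \frac{1}{707509}\right) = \left(- \frac{316}{627}\right) \left(- \frac{1}{707509}\right) = \frac{316}{443608143}$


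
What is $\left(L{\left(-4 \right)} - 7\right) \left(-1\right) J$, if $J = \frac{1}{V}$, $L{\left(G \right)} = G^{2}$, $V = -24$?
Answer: $\frac{3}{8} \approx 0.375$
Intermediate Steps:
$J = - \frac{1}{24}$ ($J = \frac{1}{-24} = - \frac{1}{24} \approx -0.041667$)
$\left(L{\left(-4 \right)} - 7\right) \left(-1\right) J = \left(\left(-4\right)^{2} - 7\right) \left(-1\right) \left(- \frac{1}{24}\right) = \left(16 - 7\right) \left(-1\right) \left(- \frac{1}{24}\right) = 9 \left(-1\right) \left(- \frac{1}{24}\right) = \left(-9\right) \left(- \frac{1}{24}\right) = \frac{3}{8}$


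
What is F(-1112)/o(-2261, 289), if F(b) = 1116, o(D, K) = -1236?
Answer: -93/103 ≈ -0.90291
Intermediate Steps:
F(-1112)/o(-2261, 289) = 1116/(-1236) = 1116*(-1/1236) = -93/103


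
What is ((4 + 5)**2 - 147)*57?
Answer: -3762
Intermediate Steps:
((4 + 5)**2 - 147)*57 = (9**2 - 147)*57 = (81 - 147)*57 = -66*57 = -3762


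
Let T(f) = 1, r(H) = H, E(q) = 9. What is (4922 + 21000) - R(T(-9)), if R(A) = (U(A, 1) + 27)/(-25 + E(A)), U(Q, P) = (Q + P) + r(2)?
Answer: 414783/16 ≈ 25924.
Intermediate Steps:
U(Q, P) = 2 + P + Q (U(Q, P) = (Q + P) + 2 = (P + Q) + 2 = 2 + P + Q)
R(A) = -15/8 - A/16 (R(A) = ((2 + 1 + A) + 27)/(-25 + 9) = ((3 + A) + 27)/(-16) = (30 + A)*(-1/16) = -15/8 - A/16)
(4922 + 21000) - R(T(-9)) = (4922 + 21000) - (-15/8 - 1/16*1) = 25922 - (-15/8 - 1/16) = 25922 - 1*(-31/16) = 25922 + 31/16 = 414783/16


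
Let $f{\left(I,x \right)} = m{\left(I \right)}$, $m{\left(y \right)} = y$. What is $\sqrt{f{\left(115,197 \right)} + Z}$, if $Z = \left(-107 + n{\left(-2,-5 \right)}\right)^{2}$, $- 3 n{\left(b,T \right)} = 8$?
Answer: $\frac{2 \sqrt{27319}}{3} \approx 110.19$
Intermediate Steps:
$f{\left(I,x \right)} = I$
$n{\left(b,T \right)} = - \frac{8}{3}$ ($n{\left(b,T \right)} = \left(- \frac{1}{3}\right) 8 = - \frac{8}{3}$)
$Z = \frac{108241}{9}$ ($Z = \left(-107 - \frac{8}{3}\right)^{2} = \left(- \frac{329}{3}\right)^{2} = \frac{108241}{9} \approx 12027.0$)
$\sqrt{f{\left(115,197 \right)} + Z} = \sqrt{115 + \frac{108241}{9}} = \sqrt{\frac{109276}{9}} = \frac{2 \sqrt{27319}}{3}$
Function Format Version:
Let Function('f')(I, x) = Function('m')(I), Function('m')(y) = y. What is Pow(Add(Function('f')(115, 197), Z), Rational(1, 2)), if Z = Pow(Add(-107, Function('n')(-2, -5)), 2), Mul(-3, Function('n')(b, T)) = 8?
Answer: Mul(Rational(2, 3), Pow(27319, Rational(1, 2))) ≈ 110.19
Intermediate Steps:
Function('f')(I, x) = I
Function('n')(b, T) = Rational(-8, 3) (Function('n')(b, T) = Mul(Rational(-1, 3), 8) = Rational(-8, 3))
Z = Rational(108241, 9) (Z = Pow(Add(-107, Rational(-8, 3)), 2) = Pow(Rational(-329, 3), 2) = Rational(108241, 9) ≈ 12027.)
Pow(Add(Function('f')(115, 197), Z), Rational(1, 2)) = Pow(Add(115, Rational(108241, 9)), Rational(1, 2)) = Pow(Rational(109276, 9), Rational(1, 2)) = Mul(Rational(2, 3), Pow(27319, Rational(1, 2)))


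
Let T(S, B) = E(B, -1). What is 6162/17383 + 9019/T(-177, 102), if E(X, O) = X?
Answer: 157405801/1773066 ≈ 88.776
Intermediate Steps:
T(S, B) = B
6162/17383 + 9019/T(-177, 102) = 6162/17383 + 9019/102 = 157405801/1773066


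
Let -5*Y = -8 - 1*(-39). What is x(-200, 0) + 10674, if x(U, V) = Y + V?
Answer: 53339/5 ≈ 10668.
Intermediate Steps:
Y = -31/5 (Y = -(-8 - 1*(-39))/5 = -(-8 + 39)/5 = -⅕*31 = -31/5 ≈ -6.2000)
x(U, V) = -31/5 + V
x(-200, 0) + 10674 = (-31/5 + 0) + 10674 = -31/5 + 10674 = 53339/5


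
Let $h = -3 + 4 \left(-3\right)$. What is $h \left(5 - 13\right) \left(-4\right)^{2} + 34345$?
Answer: $36265$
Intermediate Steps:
$h = -15$ ($h = -3 - 12 = -15$)
$h \left(5 - 13\right) \left(-4\right)^{2} + 34345 = - 15 \left(5 - 13\right) \left(-4\right)^{2} + 34345 = \left(-15\right) \left(-8\right) 16 + 34345 = 120 \cdot 16 + 34345 = 1920 + 34345 = 36265$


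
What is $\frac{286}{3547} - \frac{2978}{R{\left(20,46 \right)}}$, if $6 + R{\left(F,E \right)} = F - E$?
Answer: $\frac{5286059}{56752} \approx 93.143$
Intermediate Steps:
$R{\left(F,E \right)} = -6 + F - E$ ($R{\left(F,E \right)} = -6 - \left(E - F\right) = -6 + F - E$)
$\frac{286}{3547} - \frac{2978}{R{\left(20,46 \right)}} = \frac{286}{3547} - \frac{2978}{-6 + 20 - 46} = 286 \cdot \frac{1}{3547} - \frac{2978}{-6 + 20 - 46} = \frac{286}{3547} - \frac{2978}{-32} = \frac{286}{3547} - - \frac{1489}{16} = \frac{286}{3547} + \frac{1489}{16} = \frac{5286059}{56752}$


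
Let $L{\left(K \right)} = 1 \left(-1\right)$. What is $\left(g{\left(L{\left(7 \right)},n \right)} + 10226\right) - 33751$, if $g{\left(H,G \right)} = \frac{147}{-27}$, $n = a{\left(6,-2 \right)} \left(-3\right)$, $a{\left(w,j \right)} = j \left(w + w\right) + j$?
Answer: $- \frac{211774}{9} \approx -23530.0$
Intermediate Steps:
$a{\left(w,j \right)} = j + 2 j w$ ($a{\left(w,j \right)} = j 2 w + j = 2 j w + j = j + 2 j w$)
$L{\left(K \right)} = -1$
$n = 78$ ($n = - 2 \left(1 + 2 \cdot 6\right) \left(-3\right) = - 2 \left(1 + 12\right) \left(-3\right) = \left(-2\right) 13 \left(-3\right) = \left(-26\right) \left(-3\right) = 78$)
$g{\left(H,G \right)} = - \frac{49}{9}$ ($g{\left(H,G \right)} = 147 \left(- \frac{1}{27}\right) = - \frac{49}{9}$)
$\left(g{\left(L{\left(7 \right)},n \right)} + 10226\right) - 33751 = \left(- \frac{49}{9} + 10226\right) - 33751 = \frac{91985}{9} - 33751 = - \frac{211774}{9}$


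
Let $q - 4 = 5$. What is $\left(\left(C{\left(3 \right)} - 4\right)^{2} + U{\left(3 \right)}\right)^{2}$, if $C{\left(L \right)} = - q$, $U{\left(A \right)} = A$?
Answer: $29584$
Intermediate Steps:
$q = 9$ ($q = 4 + 5 = 9$)
$C{\left(L \right)} = -9$ ($C{\left(L \right)} = \left(-1\right) 9 = -9$)
$\left(\left(C{\left(3 \right)} - 4\right)^{2} + U{\left(3 \right)}\right)^{2} = \left(\left(-9 - 4\right)^{2} + 3\right)^{2} = \left(\left(-13\right)^{2} + 3\right)^{2} = \left(169 + 3\right)^{2} = 172^{2} = 29584$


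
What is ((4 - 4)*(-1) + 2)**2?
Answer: 4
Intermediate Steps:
((4 - 4)*(-1) + 2)**2 = (0*(-1) + 2)**2 = (0 + 2)**2 = 2**2 = 4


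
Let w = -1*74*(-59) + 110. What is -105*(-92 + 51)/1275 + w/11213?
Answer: 3598591/953105 ≈ 3.7757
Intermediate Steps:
w = 4476 (w = -74*(-59) + 110 = 4366 + 110 = 4476)
-105*(-92 + 51)/1275 + w/11213 = -105*(-92 + 51)/1275 + 4476/11213 = -105*(-41)*(1/1275) + 4476*(1/11213) = 4305*(1/1275) + 4476/11213 = 287/85 + 4476/11213 = 3598591/953105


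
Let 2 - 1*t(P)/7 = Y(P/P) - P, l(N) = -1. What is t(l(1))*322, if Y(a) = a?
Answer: 0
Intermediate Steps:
t(P) = 7 + 7*P (t(P) = 14 - 7*(P/P - P) = 14 - 7*(1 - P) = 14 + (-7 + 7*P) = 7 + 7*P)
t(l(1))*322 = (7 + 7*(-1))*322 = (7 - 7)*322 = 0*322 = 0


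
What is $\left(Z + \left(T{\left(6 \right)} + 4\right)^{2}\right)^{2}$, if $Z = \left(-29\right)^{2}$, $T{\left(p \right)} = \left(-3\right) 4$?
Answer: $819025$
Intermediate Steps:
$T{\left(p \right)} = -12$
$Z = 841$
$\left(Z + \left(T{\left(6 \right)} + 4\right)^{2}\right)^{2} = \left(841 + \left(-12 + 4\right)^{2}\right)^{2} = \left(841 + \left(-8\right)^{2}\right)^{2} = \left(841 + 64\right)^{2} = 905^{2} = 819025$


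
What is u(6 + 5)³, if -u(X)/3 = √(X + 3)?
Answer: -378*√14 ≈ -1414.3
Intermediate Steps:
u(X) = -3*√(3 + X) (u(X) = -3*√(X + 3) = -3*√(3 + X))
u(6 + 5)³ = (-3*√(3 + (6 + 5)))³ = (-3*√(3 + 11))³ = (-3*√14)³ = -378*√14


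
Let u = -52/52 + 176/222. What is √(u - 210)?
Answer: I*√2589963/111 ≈ 14.499*I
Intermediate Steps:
u = -23/111 (u = -52*1/52 + 176*(1/222) = -1 + 88/111 = -23/111 ≈ -0.20721)
√(u - 210) = √(-23/111 - 210) = √(-23333/111) = I*√2589963/111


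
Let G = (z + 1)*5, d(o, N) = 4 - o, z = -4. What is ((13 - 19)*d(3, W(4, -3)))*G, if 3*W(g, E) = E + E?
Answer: 90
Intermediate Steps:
W(g, E) = 2*E/3 (W(g, E) = (E + E)/3 = (2*E)/3 = 2*E/3)
G = -15 (G = (-4 + 1)*5 = -3*5 = -15)
((13 - 19)*d(3, W(4, -3)))*G = ((13 - 19)*(4 - 1*3))*(-15) = -6*(4 - 3)*(-15) = -6*1*(-15) = -6*(-15) = 90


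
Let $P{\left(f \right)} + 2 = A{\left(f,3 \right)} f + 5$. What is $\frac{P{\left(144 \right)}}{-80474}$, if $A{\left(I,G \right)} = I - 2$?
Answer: $- \frac{20451}{80474} \approx -0.25413$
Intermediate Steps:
$A{\left(I,G \right)} = -2 + I$
$P{\left(f \right)} = 3 + f \left(-2 + f\right)$ ($P{\left(f \right)} = -2 + \left(\left(-2 + f\right) f + 5\right) = -2 + \left(f \left(-2 + f\right) + 5\right) = -2 + \left(5 + f \left(-2 + f\right)\right) = 3 + f \left(-2 + f\right)$)
$\frac{P{\left(144 \right)}}{-80474} = \frac{3 + 144 \left(-2 + 144\right)}{-80474} = \left(3 + 144 \cdot 142\right) \left(- \frac{1}{80474}\right) = \left(3 + 20448\right) \left(- \frac{1}{80474}\right) = 20451 \left(- \frac{1}{80474}\right) = - \frac{20451}{80474}$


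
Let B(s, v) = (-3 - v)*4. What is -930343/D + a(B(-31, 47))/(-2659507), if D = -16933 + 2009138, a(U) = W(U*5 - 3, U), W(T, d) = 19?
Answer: -2474291572796/5298283142935 ≈ -0.46700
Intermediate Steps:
B(s, v) = -12 - 4*v
a(U) = 19
D = 1992205
-930343/D + a(B(-31, 47))/(-2659507) = -930343/1992205 + 19/(-2659507) = -930343*1/1992205 + 19*(-1/2659507) = -930343/1992205 - 19/2659507 = -2474291572796/5298283142935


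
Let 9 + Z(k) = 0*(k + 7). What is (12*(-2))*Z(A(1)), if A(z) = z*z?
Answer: 216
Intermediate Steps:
A(z) = z²
Z(k) = -9 (Z(k) = -9 + 0*(k + 7) = -9 + 0*(7 + k) = -9 + 0 = -9)
(12*(-2))*Z(A(1)) = (12*(-2))*(-9) = -24*(-9) = 216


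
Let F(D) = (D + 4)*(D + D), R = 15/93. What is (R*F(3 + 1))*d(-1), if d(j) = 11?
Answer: 3520/31 ≈ 113.55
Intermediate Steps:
R = 5/31 (R = 15*(1/93) = 5/31 ≈ 0.16129)
F(D) = 2*D*(4 + D) (F(D) = (4 + D)*(2*D) = 2*D*(4 + D))
(R*F(3 + 1))*d(-1) = (5*(2*(3 + 1)*(4 + (3 + 1)))/31)*11 = (5*(2*4*(4 + 4))/31)*11 = (5*(2*4*8)/31)*11 = ((5/31)*64)*11 = (320/31)*11 = 3520/31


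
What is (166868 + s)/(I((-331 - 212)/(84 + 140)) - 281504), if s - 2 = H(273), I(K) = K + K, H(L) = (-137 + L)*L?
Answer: -22847776/31528991 ≈ -0.72466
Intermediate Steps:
H(L) = L*(-137 + L)
I(K) = 2*K
s = 37130 (s = 2 + 273*(-137 + 273) = 2 + 273*136 = 2 + 37128 = 37130)
(166868 + s)/(I((-331 - 212)/(84 + 140)) - 281504) = (166868 + 37130)/(2*((-331 - 212)/(84 + 140)) - 281504) = 203998/(2*(-543/224) - 281504) = 203998/(-543/112 - 281504) = 203998/(-31528991/112) = 203998*(-112/31528991) = -22847776/31528991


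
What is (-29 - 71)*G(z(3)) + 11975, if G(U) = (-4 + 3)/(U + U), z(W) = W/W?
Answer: 12025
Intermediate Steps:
z(W) = 1
G(U) = -1/(2*U)
(-29 - 71)*G(z(3)) + 11975 = (-29 - 71)*(-1/2/1) + 11975 = -(-50) + 11975 = -100*(-1/2) + 11975 = 50 + 11975 = 12025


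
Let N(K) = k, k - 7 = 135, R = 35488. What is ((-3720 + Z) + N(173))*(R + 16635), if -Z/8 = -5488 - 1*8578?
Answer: 5678800850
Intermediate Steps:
Z = 112528 (Z = -8*(-5488 - 1*8578) = -8*(-5488 - 8578) = -8*(-14066) = 112528)
k = 142 (k = 7 + 135 = 142)
N(K) = 142
((-3720 + Z) + N(173))*(R + 16635) = ((-3720 + 112528) + 142)*(35488 + 16635) = (108808 + 142)*52123 = 108950*52123 = 5678800850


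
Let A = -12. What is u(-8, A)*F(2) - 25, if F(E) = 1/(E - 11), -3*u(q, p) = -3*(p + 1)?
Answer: -214/9 ≈ -23.778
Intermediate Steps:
u(q, p) = 1 + p (u(q, p) = -(-1)*(p + 1) = -(-1)*(1 + p) = -(-3 - 3*p)/3 = 1 + p)
F(E) = 1/(-11 + E)
u(-8, A)*F(2) - 25 = (1 - 12)/(-11 + 2) - 25 = -11/(-9) - 25 = -11*(-⅑) - 25 = 11/9 - 25 = -214/9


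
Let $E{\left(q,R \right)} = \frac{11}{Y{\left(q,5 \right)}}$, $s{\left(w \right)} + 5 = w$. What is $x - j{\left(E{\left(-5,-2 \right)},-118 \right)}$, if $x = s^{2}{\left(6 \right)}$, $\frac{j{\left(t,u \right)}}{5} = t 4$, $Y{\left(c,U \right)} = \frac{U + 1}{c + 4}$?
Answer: $\frac{113}{3} \approx 37.667$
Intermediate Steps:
$s{\left(w \right)} = -5 + w$
$Y{\left(c,U \right)} = \frac{1 + U}{4 + c}$
$E{\left(q,R \right)} = \frac{22}{3} + \frac{11 q}{6}$ ($E{\left(q,R \right)} = \frac{11}{\frac{1}{4 + q} \left(1 + 5\right)} = \frac{11}{\frac{1}{4 + q} 6} = \frac{11}{6 \frac{1}{4 + q}} = 11 \left(\frac{2}{3} + \frac{q}{6}\right) = \frac{22}{3} + \frac{11 q}{6}$)
$j{\left(t,u \right)} = 20 t$ ($j{\left(t,u \right)} = 5 t 4 = 5 \cdot 4 t = 20 t$)
$x = 1$ ($x = \left(-5 + 6\right)^{2} = 1^{2} = 1$)
$x - j{\left(E{\left(-5,-2 \right)},-118 \right)} = 1 - 20 \left(\frac{22}{3} + \frac{11}{6} \left(-5\right)\right) = 1 - 20 \left(\frac{22}{3} - \frac{55}{6}\right) = 1 - 20 \left(- \frac{11}{6}\right) = 1 - - \frac{110}{3} = 1 + \frac{110}{3} = \frac{113}{3}$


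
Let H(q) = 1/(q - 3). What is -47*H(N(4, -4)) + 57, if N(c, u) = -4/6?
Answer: 768/11 ≈ 69.818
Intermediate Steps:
N(c, u) = -⅔ (N(c, u) = -4*⅙ = -⅔)
H(q) = 1/(-3 + q)
-47*H(N(4, -4)) + 57 = -47/(-3 - ⅔) + 57 = -47/(-11/3) + 57 = -47*(-3/11) + 57 = 141/11 + 57 = 768/11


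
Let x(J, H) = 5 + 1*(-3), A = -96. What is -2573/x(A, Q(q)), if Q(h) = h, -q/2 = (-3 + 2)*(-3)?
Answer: -2573/2 ≈ -1286.5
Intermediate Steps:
q = -6 (q = -2*(-3 + 2)*(-3) = -(-2)*(-3) = -2*3 = -6)
x(J, H) = 2 (x(J, H) = 5 - 3 = 2)
-2573/x(A, Q(q)) = -2573/2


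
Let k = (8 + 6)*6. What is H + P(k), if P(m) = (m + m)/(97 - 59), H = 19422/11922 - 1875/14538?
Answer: 1083284081/182951038 ≈ 5.9212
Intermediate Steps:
k = 84 (k = 14*6 = 84)
H = 14444627/9629002 (H = 19422*(1/11922) - 1875*1/14538 = 3237/1987 - 625/4846 = 14444627/9629002 ≈ 1.5001)
P(m) = m/19 (P(m) = (2*m)/38 = (2*m)*(1/38) = m/19)
H + P(k) = 14444627/9629002 + (1/19)*84 = 14444627/9629002 + 84/19 = 1083284081/182951038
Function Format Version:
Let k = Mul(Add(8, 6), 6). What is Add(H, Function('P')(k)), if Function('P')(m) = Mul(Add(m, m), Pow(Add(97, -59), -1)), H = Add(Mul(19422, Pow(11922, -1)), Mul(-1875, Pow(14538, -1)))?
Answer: Rational(1083284081, 182951038) ≈ 5.9212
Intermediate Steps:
k = 84 (k = Mul(14, 6) = 84)
H = Rational(14444627, 9629002) (H = Add(Mul(19422, Rational(1, 11922)), Mul(-1875, Rational(1, 14538))) = Add(Rational(3237, 1987), Rational(-625, 4846)) = Rational(14444627, 9629002) ≈ 1.5001)
Function('P')(m) = Mul(Rational(1, 19), m) (Function('P')(m) = Mul(Mul(2, m), Pow(38, -1)) = Mul(Mul(2, m), Rational(1, 38)) = Mul(Rational(1, 19), m))
Add(H, Function('P')(k)) = Add(Rational(14444627, 9629002), Mul(Rational(1, 19), 84)) = Add(Rational(14444627, 9629002), Rational(84, 19)) = Rational(1083284081, 182951038)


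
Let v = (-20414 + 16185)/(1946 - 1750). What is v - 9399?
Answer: -1846433/196 ≈ -9420.6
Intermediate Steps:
v = -4229/196 ≈ -21.577
v - 9399 = -4229/196 - 9399 = -1846433/196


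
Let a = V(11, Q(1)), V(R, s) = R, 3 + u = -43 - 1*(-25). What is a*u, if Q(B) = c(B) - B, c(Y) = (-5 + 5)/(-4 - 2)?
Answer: -231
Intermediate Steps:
c(Y) = 0 (c(Y) = 0/(-6) = 0*(-⅙) = 0)
u = -21 (u = -3 + (-43 - 1*(-25)) = -3 + (-43 + 25) = -3 - 18 = -21)
Q(B) = -B (Q(B) = 0 - B = -B)
a = 11
a*u = 11*(-21) = -231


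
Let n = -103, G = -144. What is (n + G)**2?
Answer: 61009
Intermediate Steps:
(n + G)**2 = (-103 - 144)**2 = (-247)**2 = 61009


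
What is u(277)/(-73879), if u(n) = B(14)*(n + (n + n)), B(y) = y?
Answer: -11634/73879 ≈ -0.15747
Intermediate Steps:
u(n) = 42*n (u(n) = 14*(n + (n + n)) = 14*(n + 2*n) = 14*(3*n) = 42*n)
u(277)/(-73879) = (42*277)/(-73879) = 11634*(-1/73879) = -11634/73879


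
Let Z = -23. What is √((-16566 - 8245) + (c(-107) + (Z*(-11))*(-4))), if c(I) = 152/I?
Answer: I*√295663791/107 ≈ 160.7*I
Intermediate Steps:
√((-16566 - 8245) + (c(-107) + (Z*(-11))*(-4))) = √((-16566 - 8245) + (152/(-107) - 23*(-11)*(-4))) = √(-24811 + (152*(-1/107) + 253*(-4))) = √(-24811 + (-152/107 - 1012)) = √(-24811 - 108436/107) = √(-2763213/107) = I*√295663791/107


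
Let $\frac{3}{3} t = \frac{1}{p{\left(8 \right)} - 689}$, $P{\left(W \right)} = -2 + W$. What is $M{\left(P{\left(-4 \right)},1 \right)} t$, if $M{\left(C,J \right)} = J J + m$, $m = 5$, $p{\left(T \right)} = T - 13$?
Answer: $- \frac{3}{347} \approx -0.0086455$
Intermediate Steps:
$p{\left(T \right)} = -13 + T$
$t = - \frac{1}{694}$ ($t = \frac{1}{\left(-13 + 8\right) - 689} = \frac{1}{-5 - 689} = \frac{1}{-694} = - \frac{1}{694} \approx -0.0014409$)
$M{\left(C,J \right)} = 5 + J^{2}$ ($M{\left(C,J \right)} = J J + 5 = J^{2} + 5 = 5 + J^{2}$)
$M{\left(P{\left(-4 \right)},1 \right)} t = \left(5 + 1^{2}\right) \left(- \frac{1}{694}\right) = \left(5 + 1\right) \left(- \frac{1}{694}\right) = 6 \left(- \frac{1}{694}\right) = - \frac{3}{347}$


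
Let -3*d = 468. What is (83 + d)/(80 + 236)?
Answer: -73/316 ≈ -0.23101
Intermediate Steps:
d = -156 (d = -1/3*468 = -156)
(83 + d)/(80 + 236) = (83 - 156)/(80 + 236) = -73/316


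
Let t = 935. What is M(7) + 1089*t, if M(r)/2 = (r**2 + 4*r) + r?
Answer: 1018383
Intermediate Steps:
M(r) = 2*r**2 + 10*r (M(r) = 2*((r**2 + 4*r) + r) = 2*(r**2 + 5*r) = 2*r**2 + 10*r)
M(7) + 1089*t = 2*7*(5 + 7) + 1089*935 = 2*7*12 + 1018215 = 168 + 1018215 = 1018383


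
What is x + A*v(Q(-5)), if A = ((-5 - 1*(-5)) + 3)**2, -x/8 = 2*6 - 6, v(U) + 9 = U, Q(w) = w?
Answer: -174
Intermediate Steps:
v(U) = -9 + U
x = -48 (x = -8*(2*6 - 6) = -8*(12 - 6) = -8*6 = -48)
A = 9 (A = ((-5 + 5) + 3)**2 = (0 + 3)**2 = 3**2 = 9)
x + A*v(Q(-5)) = -48 + 9*(-9 - 5) = -48 + 9*(-14) = -48 - 126 = -174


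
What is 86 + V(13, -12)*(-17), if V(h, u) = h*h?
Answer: -2787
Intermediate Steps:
V(h, u) = h**2
86 + V(13, -12)*(-17) = 86 + 13**2*(-17) = 86 + 169*(-17) = 86 - 2873 = -2787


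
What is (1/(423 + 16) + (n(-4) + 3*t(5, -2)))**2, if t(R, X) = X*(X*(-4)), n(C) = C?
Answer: 521071929/192721 ≈ 2703.8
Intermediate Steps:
t(R, X) = -4*X**2 (t(R, X) = X*(-4*X) = -4*X**2)
(1/(423 + 16) + (n(-4) + 3*t(5, -2)))**2 = (1/(423 + 16) + (-4 + 3*(-4*(-2)**2)))**2 = (1/439 + (-4 + 3*(-4*4)))**2 = (1/439 + (-4 + 3*(-16)))**2 = (1/439 + (-4 - 48))**2 = (1/439 - 52)**2 = (-22827/439)**2 = 521071929/192721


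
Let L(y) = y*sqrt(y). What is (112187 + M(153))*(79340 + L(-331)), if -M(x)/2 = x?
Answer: 8876638540 - 37032611*I*sqrt(331) ≈ 8.8766e+9 - 6.7375e+8*I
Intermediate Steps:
M(x) = -2*x
L(y) = y**(3/2)
(112187 + M(153))*(79340 + L(-331)) = (112187 - 2*153)*(79340 + (-331)**(3/2)) = (112187 - 306)*(79340 - 331*I*sqrt(331)) = 111881*(79340 - 331*I*sqrt(331)) = 8876638540 - 37032611*I*sqrt(331)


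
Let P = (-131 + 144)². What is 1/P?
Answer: 1/169 ≈ 0.0059172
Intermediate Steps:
P = 169 (P = 13² = 169)
1/P = 1/169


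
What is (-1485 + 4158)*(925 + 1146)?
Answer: 5535783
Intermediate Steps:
(-1485 + 4158)*(925 + 1146) = 2673*2071 = 5535783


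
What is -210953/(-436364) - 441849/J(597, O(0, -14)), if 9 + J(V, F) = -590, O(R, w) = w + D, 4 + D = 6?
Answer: 192933357883/261382036 ≈ 738.13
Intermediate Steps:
D = 2 (D = -4 + 6 = 2)
O(R, w) = 2 + w (O(R, w) = w + 2 = 2 + w)
J(V, F) = -599 (J(V, F) = -9 - 590 = -599)
-210953/(-436364) - 441849/J(597, O(0, -14)) = -210953/(-436364) - 441849/(-599) = -210953*(-1/436364) - 441849*(-1/599) = 210953/436364 + 441849/599 = 192933357883/261382036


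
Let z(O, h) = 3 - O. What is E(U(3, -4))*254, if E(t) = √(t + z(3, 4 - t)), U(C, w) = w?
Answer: 508*I ≈ 508.0*I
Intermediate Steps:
E(t) = √t (E(t) = √(t + (3 - 1*3)) = √(t + (3 - 3)) = √(t + 0) = √t)
E(U(3, -4))*254 = √(-4)*254 = (2*I)*254 = 508*I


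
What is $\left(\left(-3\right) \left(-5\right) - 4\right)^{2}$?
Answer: $121$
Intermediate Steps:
$\left(\left(-3\right) \left(-5\right) - 4\right)^{2} = \left(15 - 4\right)^{2} = 11^{2} = 121$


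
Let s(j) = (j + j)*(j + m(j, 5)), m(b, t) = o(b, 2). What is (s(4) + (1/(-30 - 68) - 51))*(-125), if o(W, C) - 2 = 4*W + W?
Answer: -1923125/98 ≈ -19624.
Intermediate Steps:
o(W, C) = 2 + 5*W (o(W, C) = 2 + (4*W + W) = 2 + 5*W)
m(b, t) = 2 + 5*b
s(j) = 2*j*(2 + 6*j) (s(j) = (j + j)*(j + (2 + 5*j)) = (2*j)*(2 + 6*j) = 2*j*(2 + 6*j))
(s(4) + (1/(-30 - 68) - 51))*(-125) = (4*4*(1 + 3*4) + (1/(-30 - 68) - 51))*(-125) = (4*4*(1 + 12) + (1/(-98) - 51))*(-125) = (4*4*13 + (-1/98 - 51))*(-125) = (208 - 4999/98)*(-125) = (15385/98)*(-125) = -1923125/98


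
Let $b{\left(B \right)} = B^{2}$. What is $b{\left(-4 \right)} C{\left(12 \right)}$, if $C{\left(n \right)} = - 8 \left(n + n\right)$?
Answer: $-3072$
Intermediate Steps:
$C{\left(n \right)} = - 16 n$ ($C{\left(n \right)} = - 8 \cdot 2 n = - 16 n$)
$b{\left(-4 \right)} C{\left(12 \right)} = \left(-4\right)^{2} \left(\left(-16\right) 12\right) = 16 \left(-192\right) = -3072$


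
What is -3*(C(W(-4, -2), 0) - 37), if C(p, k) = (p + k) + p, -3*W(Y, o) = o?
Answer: 107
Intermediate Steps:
W(Y, o) = -o/3
C(p, k) = k + 2*p (C(p, k) = (k + p) + p = k + 2*p)
-3*(C(W(-4, -2), 0) - 37) = -3*((0 + 2*(-⅓*(-2))) - 37) = -3*((0 + 2*(⅔)) - 37) = -3*((0 + 4/3) - 37) = -3*(4/3 - 37) = -3*(-107/3) = 107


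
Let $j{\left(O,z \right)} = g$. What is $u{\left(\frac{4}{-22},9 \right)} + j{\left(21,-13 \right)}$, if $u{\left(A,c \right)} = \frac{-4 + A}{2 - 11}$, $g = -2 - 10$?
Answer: $- \frac{1142}{99} \approx -11.535$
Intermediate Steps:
$g = -12$
$j{\left(O,z \right)} = -12$
$u{\left(A,c \right)} = \frac{4}{9} - \frac{A}{9}$ ($u{\left(A,c \right)} = \frac{-4 + A}{-9} = \left(-4 + A\right) \left(- \frac{1}{9}\right) = \frac{4}{9} - \frac{A}{9}$)
$u{\left(\frac{4}{-22},9 \right)} + j{\left(21,-13 \right)} = \left(\frac{4}{9} - \frac{4 \frac{1}{-22}}{9}\right) - 12 = \left(\frac{4}{9} - \frac{4 \left(- \frac{1}{22}\right)}{9}\right) - 12 = \left(\frac{4}{9} - - \frac{2}{99}\right) - 12 = \left(\frac{4}{9} + \frac{2}{99}\right) - 12 = \frac{46}{99} - 12 = - \frac{1142}{99}$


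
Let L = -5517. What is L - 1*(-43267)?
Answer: 37750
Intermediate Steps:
L - 1*(-43267) = -5517 - 1*(-43267) = -5517 + 43267 = 37750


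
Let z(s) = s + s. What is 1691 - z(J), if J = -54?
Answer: 1799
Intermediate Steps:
z(s) = 2*s
1691 - z(J) = 1691 - 2*(-54) = 1691 - 1*(-108) = 1691 + 108 = 1799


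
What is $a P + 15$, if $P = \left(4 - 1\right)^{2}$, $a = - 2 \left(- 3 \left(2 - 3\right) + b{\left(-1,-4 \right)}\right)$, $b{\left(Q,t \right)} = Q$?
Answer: $-21$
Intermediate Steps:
$a = -4$ ($a = - 2 \left(- 3 \left(2 - 3\right) - 1\right) = - 2 \left(\left(-3\right) \left(-1\right) - 1\right) = - 2 \left(3 - 1\right) = \left(-2\right) 2 = -4$)
$P = 9$ ($P = 3^{2} = 9$)
$a P + 15 = \left(-4\right) 9 + 15 = -36 + 15 = -21$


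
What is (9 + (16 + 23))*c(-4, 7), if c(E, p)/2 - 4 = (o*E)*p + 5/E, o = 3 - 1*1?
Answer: -5112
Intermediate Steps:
o = 2 (o = 3 - 1 = 2)
c(E, p) = 8 + 10/E + 4*E*p (c(E, p) = 8 + 2*((2*E)*p + 5/E) = 8 + 2*(2*E*p + 5/E) = 8 + 2*(5/E + 2*E*p) = 8 + (10/E + 4*E*p) = 8 + 10/E + 4*E*p)
(9 + (16 + 23))*c(-4, 7) = (9 + (16 + 23))*(8 + 10/(-4) + 4*(-4)*7) = (9 + 39)*(8 + 10*(-¼) - 112) = 48*(8 - 5/2 - 112) = 48*(-213/2) = -5112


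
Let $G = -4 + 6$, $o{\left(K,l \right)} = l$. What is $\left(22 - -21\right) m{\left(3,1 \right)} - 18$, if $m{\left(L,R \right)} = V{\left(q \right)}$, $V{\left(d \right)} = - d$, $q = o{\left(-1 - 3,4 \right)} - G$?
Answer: $-104$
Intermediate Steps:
$G = 2$
$q = 2$ ($q = 4 - 2 = 2$)
$m{\left(L,R \right)} = -2$ ($m{\left(L,R \right)} = \left(-1\right) 2 = -2$)
$\left(22 - -21\right) m{\left(3,1 \right)} - 18 = \left(22 - -21\right) \left(-2\right) - 18 = \left(22 + 21\right) \left(-2\right) - 18 = 43 \left(-2\right) - 18 = -86 - 18 = -104$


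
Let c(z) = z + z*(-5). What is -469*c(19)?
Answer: 35644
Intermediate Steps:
c(z) = -4*z (c(z) = z - 5*z = -4*z)
-469*c(19) = -(-1876)*19 = -469*(-76) = 35644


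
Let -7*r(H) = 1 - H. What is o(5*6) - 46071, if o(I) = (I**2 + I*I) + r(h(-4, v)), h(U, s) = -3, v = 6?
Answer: -309901/7 ≈ -44272.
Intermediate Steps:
r(H) = -1/7 + H/7 (r(H) = -(1 - H)/7 = -1/7 + H/7)
o(I) = -4/7 + 2*I**2 (o(I) = (I**2 + I*I) + (-1/7 + (1/7)*(-3)) = (I**2 + I**2) + (-1/7 - 3/7) = 2*I**2 - 4/7 = -4/7 + 2*I**2)
o(5*6) - 46071 = (-4/7 + 2*(5*6)**2) - 46071 = (-4/7 + 2*30**2) - 46071 = (-4/7 + 2*900) - 46071 = (-4/7 + 1800) - 46071 = 12596/7 - 46071 = -309901/7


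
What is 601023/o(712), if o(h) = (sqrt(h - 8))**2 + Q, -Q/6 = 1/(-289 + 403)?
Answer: 11419437/13375 ≈ 853.79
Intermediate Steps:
Q = -1/19 (Q = -6/(-289 + 403) = -6/114 = -6*1/114 = -1/19 ≈ -0.052632)
o(h) = -153/19 + h (o(h) = (sqrt(h - 8))**2 - 1/19 = (sqrt(-8 + h))**2 - 1/19 = (-8 + h) - 1/19 = -153/19 + h)
601023/o(712) = 601023/(-153/19 + 712) = 601023/(13375/19) = 601023*(19/13375) = 11419437/13375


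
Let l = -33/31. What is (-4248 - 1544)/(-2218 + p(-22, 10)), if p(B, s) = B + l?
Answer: 179552/69473 ≈ 2.5845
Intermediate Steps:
l = -33/31 (l = -33*1/31 = -33/31 ≈ -1.0645)
p(B, s) = -33/31 + B (p(B, s) = B - 33/31 = -33/31 + B)
(-4248 - 1544)/(-2218 + p(-22, 10)) = (-4248 - 1544)/(-2218 + (-33/31 - 22)) = -5792/(-2218 - 715/31) = -5792/(-69473/31) = -5792*(-31/69473) = 179552/69473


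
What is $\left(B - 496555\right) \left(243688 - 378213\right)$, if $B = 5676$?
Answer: $66035497475$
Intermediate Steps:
$\left(B - 496555\right) \left(243688 - 378213\right) = \left(5676 - 496555\right) \left(243688 - 378213\right) = \left(-490879\right) \left(-134525\right) = 66035497475$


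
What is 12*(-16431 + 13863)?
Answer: -30816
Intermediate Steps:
12*(-16431 + 13863) = 12*(-2568) = -30816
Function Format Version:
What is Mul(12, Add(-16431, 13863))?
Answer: -30816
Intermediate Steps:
Mul(12, Add(-16431, 13863)) = Mul(12, -2568) = -30816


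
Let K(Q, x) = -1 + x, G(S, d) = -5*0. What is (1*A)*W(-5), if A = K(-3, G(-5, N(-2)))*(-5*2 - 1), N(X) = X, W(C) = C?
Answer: -55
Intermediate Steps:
G(S, d) = 0
A = 11 (A = (-1 + 0)*(-5*2 - 1) = -(-10 - 1) = -1*(-11) = 11)
(1*A)*W(-5) = (1*11)*(-5) = 11*(-5) = -55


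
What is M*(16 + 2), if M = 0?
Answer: 0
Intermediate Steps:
M*(16 + 2) = 0*(16 + 2) = 0*18 = 0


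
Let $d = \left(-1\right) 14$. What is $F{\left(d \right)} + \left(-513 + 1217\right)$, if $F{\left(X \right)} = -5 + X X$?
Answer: $895$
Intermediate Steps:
$d = -14$
$F{\left(X \right)} = -5 + X^{2}$
$F{\left(d \right)} + \left(-513 + 1217\right) = \left(-5 + \left(-14\right)^{2}\right) + \left(-513 + 1217\right) = \left(-5 + 196\right) + 704 = 191 + 704 = 895$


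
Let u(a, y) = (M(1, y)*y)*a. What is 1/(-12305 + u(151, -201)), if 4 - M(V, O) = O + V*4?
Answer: -1/6112856 ≈ -1.6359e-7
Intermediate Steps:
M(V, O) = 4 - O - 4*V (M(V, O) = 4 - (O + V*4) = 4 - (O + 4*V) = 4 + (-O - 4*V) = 4 - O - 4*V)
u(a, y) = -a*y**2 (u(a, y) = ((4 - y - 4*1)*y)*a = ((4 - y - 4)*y)*a = ((-y)*y)*a = (-y**2)*a = -a*y**2)
1/(-12305 + u(151, -201)) = 1/(-12305 - 1*151*(-201)**2) = 1/(-12305 - 1*151*40401) = 1/(-12305 - 6100551) = 1/(-6112856) = -1/6112856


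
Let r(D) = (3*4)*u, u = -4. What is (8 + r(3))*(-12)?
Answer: 480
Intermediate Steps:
r(D) = -48 (r(D) = (3*4)*(-4) = 12*(-4) = -48)
(8 + r(3))*(-12) = (8 - 48)*(-12) = -40*(-12) = 480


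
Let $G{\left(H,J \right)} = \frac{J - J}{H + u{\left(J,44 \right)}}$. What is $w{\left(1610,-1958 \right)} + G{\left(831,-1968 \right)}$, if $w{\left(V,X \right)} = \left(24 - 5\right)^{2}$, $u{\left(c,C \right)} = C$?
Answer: $361$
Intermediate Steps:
$G{\left(H,J \right)} = 0$ ($G{\left(H,J \right)} = \frac{J - J}{H + 44} = \frac{0}{44 + H} = 0$)
$w{\left(V,X \right)} = 361$ ($w{\left(V,X \right)} = 19^{2} = 361$)
$w{\left(1610,-1958 \right)} + G{\left(831,-1968 \right)} = 361 + 0 = 361$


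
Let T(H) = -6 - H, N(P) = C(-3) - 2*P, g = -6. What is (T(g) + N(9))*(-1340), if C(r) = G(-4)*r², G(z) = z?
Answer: 72360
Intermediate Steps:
C(r) = -4*r²
N(P) = -36 - 2*P (N(P) = -4*(-3)² - 2*P = -4*9 - 2*P = -36 - 2*P)
(T(g) + N(9))*(-1340) = ((-6 - 1*(-6)) + (-36 - 2*9))*(-1340) = ((-6 + 6) + (-36 - 18))*(-1340) = (0 - 54)*(-1340) = -54*(-1340) = 72360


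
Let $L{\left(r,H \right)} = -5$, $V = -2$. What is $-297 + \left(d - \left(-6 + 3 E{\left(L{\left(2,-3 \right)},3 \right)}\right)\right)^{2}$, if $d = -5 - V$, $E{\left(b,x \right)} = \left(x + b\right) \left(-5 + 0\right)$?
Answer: $432$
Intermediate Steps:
$E{\left(b,x \right)} = - 5 b - 5 x$ ($E{\left(b,x \right)} = \left(b + x\right) \left(-5\right) = - 5 b - 5 x$)
$d = -3$ ($d = -5 - -2 = -5 + 2 = -3$)
$-297 + \left(d - \left(-6 + 3 E{\left(L{\left(2,-3 \right)},3 \right)}\right)\right)^{2} = -297 + \left(-3 + \left(- 3 \left(\left(-5\right) \left(-5\right) - 15\right) + 6\right)\right)^{2} = -297 + \left(-3 + \left(- 3 \left(25 - 15\right) + 6\right)\right)^{2} = -297 + \left(-3 + \left(\left(-3\right) 10 + 6\right)\right)^{2} = -297 + \left(-3 + \left(-30 + 6\right)\right)^{2} = -297 + \left(-3 - 24\right)^{2} = -297 + \left(-27\right)^{2} = -297 + 729 = 432$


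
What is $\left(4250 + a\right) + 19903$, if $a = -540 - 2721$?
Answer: $20892$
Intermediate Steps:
$a = -3261$
$\left(4250 + a\right) + 19903 = \left(4250 - 3261\right) + 19903 = 989 + 19903 = 20892$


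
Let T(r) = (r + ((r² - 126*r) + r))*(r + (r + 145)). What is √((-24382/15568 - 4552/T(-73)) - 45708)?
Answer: I*√143195024363364052310/55970852 ≈ 213.8*I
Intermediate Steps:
T(r) = (145 + 2*r)*(r² - 124*r) (T(r) = (r + (r² - 125*r))*(r + (145 + r)) = (r² - 124*r)*(145 + 2*r) = (145 + 2*r)*(r² - 124*r))
√((-24382/15568 - 4552/T(-73)) - 45708) = √((-24382/15568 - 4552*(-1/(73*(-17980 - 103*(-73) + 2*(-73)²)))) - 45708) = √((-24382*1/15568 - 4552*(-1/(73*(-17980 + 7519 + 2*5329)))) - 45708) = √((-12191/7784 - 4552*(-1/(73*(-17980 + 7519 + 10658)))) - 45708) = √((-12191/7784 - 4552/((-73*197))) - 45708) = √((-12191/7784 - 4552/(-14381)) - 45708) = √((-12191/7784 - 4552*(-1/14381)) - 45708) = √((-12191/7784 + 4552/14381) - 45708) = √(-139886003/111941704 - 45708) = √(-5116771292435/111941704) = I*√143195024363364052310/55970852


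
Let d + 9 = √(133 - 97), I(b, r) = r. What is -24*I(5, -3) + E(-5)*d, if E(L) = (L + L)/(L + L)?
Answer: 69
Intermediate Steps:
d = -3 (d = -9 + √(133 - 97) = -9 + √36 = -9 + 6 = -3)
E(L) = 1 (E(L) = (2*L)/((2*L)) = (2*L)*(1/(2*L)) = 1)
-24*I(5, -3) + E(-5)*d = -24*(-3) + 1*(-3) = 72 - 3 = 69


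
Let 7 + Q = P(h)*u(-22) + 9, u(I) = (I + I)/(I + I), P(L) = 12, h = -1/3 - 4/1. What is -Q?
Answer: -14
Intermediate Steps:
h = -13/3 (h = -1*1/3 - 4*1 = -1/3 - 4 = -13/3 ≈ -4.3333)
u(I) = 1 (u(I) = (2*I)/((2*I)) = (2*I)*(1/(2*I)) = 1)
Q = 14 (Q = -7 + (12*1 + 9) = -7 + (12 + 9) = -7 + 21 = 14)
-Q = -1*14 = -14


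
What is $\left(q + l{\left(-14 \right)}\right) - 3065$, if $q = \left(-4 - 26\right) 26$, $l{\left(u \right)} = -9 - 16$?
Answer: $-3870$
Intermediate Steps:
$l{\left(u \right)} = -25$
$q = -780$ ($q = \left(-30\right) 26 = -780$)
$\left(q + l{\left(-14 \right)}\right) - 3065 = \left(-780 - 25\right) - 3065 = -805 - 3065 = -3870$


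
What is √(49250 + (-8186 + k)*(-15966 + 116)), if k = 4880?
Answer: 5*√2097974 ≈ 7242.2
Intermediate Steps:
√(49250 + (-8186 + k)*(-15966 + 116)) = √(49250 + (-8186 + 4880)*(-15966 + 116)) = √(49250 - 3306*(-15850)) = √(49250 + 52400100) = √52449350 = 5*√2097974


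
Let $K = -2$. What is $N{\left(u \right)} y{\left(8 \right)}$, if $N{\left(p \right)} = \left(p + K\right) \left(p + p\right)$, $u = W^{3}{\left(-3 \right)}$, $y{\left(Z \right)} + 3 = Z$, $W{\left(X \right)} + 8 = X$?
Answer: $17742230$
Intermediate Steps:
$W{\left(X \right)} = -8 + X$
$y{\left(Z \right)} = -3 + Z$
$u = -1331$ ($u = \left(-8 - 3\right)^{3} = \left(-11\right)^{3} = -1331$)
$N{\left(p \right)} = 2 p \left(-2 + p\right)$ ($N{\left(p \right)} = \left(p - 2\right) \left(p + p\right) = \left(-2 + p\right) 2 p = 2 p \left(-2 + p\right)$)
$N{\left(u \right)} y{\left(8 \right)} = 2 \left(-1331\right) \left(-2 - 1331\right) \left(-3 + 8\right) = 2 \left(-1331\right) \left(-1333\right) 5 = 3548446 \cdot 5 = 17742230$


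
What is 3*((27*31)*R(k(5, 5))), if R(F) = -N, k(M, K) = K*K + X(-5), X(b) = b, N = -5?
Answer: 12555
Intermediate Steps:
k(M, K) = -5 + K**2 (k(M, K) = K*K - 5 = K**2 - 5 = -5 + K**2)
R(F) = 5 (R(F) = -1*(-5) = 5)
3*((27*31)*R(k(5, 5))) = 3*((27*31)*5) = 3*(837*5) = 3*4185 = 12555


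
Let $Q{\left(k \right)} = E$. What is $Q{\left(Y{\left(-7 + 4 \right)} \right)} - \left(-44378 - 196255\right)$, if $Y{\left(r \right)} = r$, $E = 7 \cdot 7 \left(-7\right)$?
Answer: $240290$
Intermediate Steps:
$E = -343$ ($E = 49 \left(-7\right) = -343$)
$Q{\left(k \right)} = -343$
$Q{\left(Y{\left(-7 + 4 \right)} \right)} - \left(-44378 - 196255\right) = -343 - \left(-44378 - 196255\right) = -343 - -240633 = -343 + 240633 = 240290$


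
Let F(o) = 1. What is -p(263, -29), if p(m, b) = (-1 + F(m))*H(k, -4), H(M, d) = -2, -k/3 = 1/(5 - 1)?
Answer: 0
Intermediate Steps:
k = -3/4 (k = -3/(5 - 1) = -3/4 ≈ -0.75000)
p(m, b) = 0 (p(m, b) = (-1 + 1)*(-2) = 0*(-2) = 0)
-p(263, -29) = -1*0 = 0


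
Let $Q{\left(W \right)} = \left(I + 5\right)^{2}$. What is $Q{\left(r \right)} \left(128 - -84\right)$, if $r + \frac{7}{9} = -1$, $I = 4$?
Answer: $17172$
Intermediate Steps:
$r = - \frac{16}{9}$ ($r = - \frac{7}{9} - 1 = - \frac{16}{9} \approx -1.7778$)
$Q{\left(W \right)} = 81$ ($Q{\left(W \right)} = \left(4 + 5\right)^{2} = 9^{2} = 81$)
$Q{\left(r \right)} \left(128 - -84\right) = 81 \left(128 - -84\right) = 81 \left(128 + 84\right) = 81 \cdot 212 = 17172$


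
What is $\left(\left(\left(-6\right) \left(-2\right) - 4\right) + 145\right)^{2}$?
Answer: $23409$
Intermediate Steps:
$\left(\left(\left(-6\right) \left(-2\right) - 4\right) + 145\right)^{2} = \left(\left(12 - 4\right) + 145\right)^{2} = \left(8 + 145\right)^{2} = 153^{2} = 23409$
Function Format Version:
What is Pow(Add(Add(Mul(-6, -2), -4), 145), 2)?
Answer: 23409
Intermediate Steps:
Pow(Add(Add(Mul(-6, -2), -4), 145), 2) = Pow(Add(Add(12, -4), 145), 2) = Pow(Add(8, 145), 2) = Pow(153, 2) = 23409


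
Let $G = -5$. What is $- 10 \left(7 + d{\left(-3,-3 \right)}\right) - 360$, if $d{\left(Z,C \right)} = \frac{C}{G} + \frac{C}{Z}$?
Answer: $-446$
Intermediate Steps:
$d{\left(Z,C \right)} = - \frac{C}{5} + \frac{C}{Z}$ ($d{\left(Z,C \right)} = \frac{C}{-5} + \frac{C}{Z} = C \left(- \frac{1}{5}\right) + \frac{C}{Z} = - \frac{C}{5} + \frac{C}{Z}$)
$- 10 \left(7 + d{\left(-3,-3 \right)}\right) - 360 = - 10 \left(7 - \left(- \frac{3}{5} + \frac{3}{-3}\right)\right) - 360 = - 10 \left(7 + \left(\frac{3}{5} - -1\right)\right) - 360 = - 10 \left(7 + \left(\frac{3}{5} + 1\right)\right) - 360 = - 10 \left(7 + \frac{8}{5}\right) - 360 = \left(-10\right) \frac{43}{5} - 360 = -86 - 360 = -446$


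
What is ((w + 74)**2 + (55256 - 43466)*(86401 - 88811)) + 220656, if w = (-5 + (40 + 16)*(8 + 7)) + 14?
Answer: -27341315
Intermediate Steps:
w = 849 (w = (-5 + 56*15) + 14 = (-5 + 840) + 14 = 835 + 14 = 849)
((w + 74)**2 + (55256 - 43466)*(86401 - 88811)) + 220656 = ((849 + 74)**2 + (55256 - 43466)*(86401 - 88811)) + 220656 = (923**2 + 11790*(-2410)) + 220656 = (851929 - 28413900) + 220656 = -27561971 + 220656 = -27341315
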